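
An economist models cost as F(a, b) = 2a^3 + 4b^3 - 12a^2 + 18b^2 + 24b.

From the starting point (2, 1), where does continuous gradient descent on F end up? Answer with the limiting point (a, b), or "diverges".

F is separable, so gradient descent decouples: a follows -∂F/∂a, b follows -∂F/∂b.
∂F/∂a = 6a(a - 4); at a=2 this is -24, so a increases.
∂F/∂b = 12(b + 1)(b + 2); at b=1 this is 72, so b decreases.
a converges to its nearest critical value 4 (a local min of the a-part); b converges to -1. The iterate converges to (4, -1).

(4, -1)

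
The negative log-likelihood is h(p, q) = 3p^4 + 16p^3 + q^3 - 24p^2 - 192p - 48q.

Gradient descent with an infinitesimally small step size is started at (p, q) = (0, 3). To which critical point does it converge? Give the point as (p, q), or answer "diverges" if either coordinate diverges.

h is separable, so gradient descent decouples: p follows -∂h/∂p, q follows -∂h/∂q.
∂h/∂p = 12(p - 2)(p + 2)(p + 4); at p=0 this is -192, so p increases.
∂h/∂q = 3(q - 4)(q + 4); at q=3 this is -21, so q increases.
p converges to its nearest critical value 2 (a local min of the p-part); q converges to 4. The iterate converges to (2, 4).

(2, 4)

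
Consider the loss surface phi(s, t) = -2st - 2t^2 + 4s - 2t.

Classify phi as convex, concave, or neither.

neither

phi is quadratic, so its Hessian is the constant matrix H = [[0, -2], [-2, -4]].
det(H) = -4, tr(H) = -4.
det(H) < 0, so H is indefinite: neither convex nor concave.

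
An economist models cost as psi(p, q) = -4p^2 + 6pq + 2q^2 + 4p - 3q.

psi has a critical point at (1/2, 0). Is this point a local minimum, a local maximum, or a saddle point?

saddle point

The Hessian of psi is constant: H = [[-8, 6], [6, 4]].
det(H) = (-8)·4 − 6² = -68.
Since det(H) < 0, H is indefinite and the critical point is a saddle point.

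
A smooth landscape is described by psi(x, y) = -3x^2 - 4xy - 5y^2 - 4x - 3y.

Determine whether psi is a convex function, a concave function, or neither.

concave

psi is quadratic, so its Hessian is the constant matrix H = [[-6, -4], [-4, -10]].
det(H) = 44, tr(H) = -16.
det(H) > 0 and tr(H) < 0, so H is negative definite everywhere: concave.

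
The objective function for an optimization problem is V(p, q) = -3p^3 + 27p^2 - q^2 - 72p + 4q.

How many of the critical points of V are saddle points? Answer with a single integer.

V separates as a function of p plus a function of q, so ∇V=0 decouples.
∂V/∂p = -9(p - 4)(p - 2) = 0 at p ∈ {2, 4}; ∂V/∂q = -2(q - 2) = 0 at q ∈ {2}.
The Hessian is diagonal: diag(V_pp, V_qq). Second derivatives: V_pp(2)=18, V_pp(4)=-18; V_qq(2)=-2.
Saddle points occur where the two diagonal entries have opposite signs: (2, 2). Count: 1.

1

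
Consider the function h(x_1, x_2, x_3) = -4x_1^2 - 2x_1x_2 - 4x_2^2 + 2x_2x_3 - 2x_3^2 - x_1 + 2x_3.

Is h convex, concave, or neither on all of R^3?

concave

h is quadratic, so its Hessian is the constant matrix H = [[-8, -2, 0], [-2, -8, 2], [0, 2, -4]].
Leading principal minors: -8, 60, -208.
Signs alternate −, +, − ⇒ H ≺ 0 ⇒ concave.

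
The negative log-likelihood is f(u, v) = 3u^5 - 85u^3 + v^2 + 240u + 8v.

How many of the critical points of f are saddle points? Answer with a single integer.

2

f separates as a function of u plus a function of v, so ∇f=0 decouples.
∂f/∂u = 15(u - 4)(u - 1)(u + 1)(u + 4) = 0 at u ∈ {-4, -1, 1, 4}; ∂f/∂v = 2(v + 4) = 0 at v ∈ {-4}.
The Hessian is diagonal: diag(f_uu, f_vv). Second derivatives: f_uu(-4)=-1800, f_uu(-1)=450, f_uu(1)=-450, f_uu(4)=1800; f_vv(-4)=2.
Saddle points occur where the two diagonal entries have opposite signs: (-4, -4), (1, -4). Count: 2.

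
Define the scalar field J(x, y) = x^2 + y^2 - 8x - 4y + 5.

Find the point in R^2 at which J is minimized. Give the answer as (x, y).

(4, 2)

J(x,y) separates as P(x) + Q(y) + 5, so its minimum is min P + min Q + 5.
P'(x) = 2x - 8 vanishes at x ∈ {4}; Q'(y) = 2y - 4 vanishes at y ∈ {2}.
Local minima of P (where P''>0): P(4)=-16. Local minima of Q: Q(2)=-4.
So the global minimum of J is P(4) + Q(2) + 5 = -16 − 4 + 5 = -15, attained at (4, 2).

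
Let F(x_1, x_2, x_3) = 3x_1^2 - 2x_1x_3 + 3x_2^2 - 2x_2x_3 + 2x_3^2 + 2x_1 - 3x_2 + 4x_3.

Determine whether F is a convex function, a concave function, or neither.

convex

F is quadratic, so its Hessian is the constant matrix H = [[6, 0, -2], [0, 6, -2], [-2, -2, 4]].
Leading principal minors: 6, 36, 96.
All positive ⇒ H ≻ 0 ⇒ convex.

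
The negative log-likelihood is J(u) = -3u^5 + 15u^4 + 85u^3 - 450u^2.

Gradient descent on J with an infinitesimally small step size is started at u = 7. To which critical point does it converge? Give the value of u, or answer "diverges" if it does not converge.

J'(u) = -15u(u - 5)(u - 3)(u + 4), so J'(7) = -9240.
Gradient descent moves in the -J' direction, i.e. u is increasing.
There is no critical point above u=7, and J' keeps the same sign, so the iterate runs off to +∞.

diverges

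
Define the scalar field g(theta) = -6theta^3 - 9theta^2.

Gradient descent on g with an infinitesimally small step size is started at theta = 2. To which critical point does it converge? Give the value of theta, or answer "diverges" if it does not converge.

diverges

g'(theta) = -18theta(theta + 1), so g'(2) = -108.
Gradient descent moves in the -g' direction, i.e. theta is increasing.
There is no critical point above theta=2, and g' keeps the same sign, so the iterate runs off to +∞.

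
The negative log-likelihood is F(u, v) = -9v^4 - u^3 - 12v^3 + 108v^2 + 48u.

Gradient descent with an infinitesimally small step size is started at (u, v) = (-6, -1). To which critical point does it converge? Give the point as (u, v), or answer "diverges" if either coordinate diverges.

F is separable, so gradient descent decouples: u follows -∂F/∂u, v follows -∂F/∂v.
∂F/∂u = -3(u - 4)(u + 4); at u=-6 this is -60, so u increases.
∂F/∂v = -36v(v - 2)(v + 3); at v=-1 this is -216, so v increases.
u converges to its nearest critical value -4 (a local min of the u-part); v converges to 0. The iterate converges to (-4, 0).

(-4, 0)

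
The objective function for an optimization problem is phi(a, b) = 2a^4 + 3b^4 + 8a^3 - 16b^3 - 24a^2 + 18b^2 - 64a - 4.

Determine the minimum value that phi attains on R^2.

phi(a,b) separates as P(a) + Q(b) − 4, so its minimum is min P + min Q − 4.
P'(a) = 8(a - 2)(a + 1)(a + 4) vanishes at a ∈ {-4, -1, 2}; Q'(b) = 12b(b - 3)(b - 1) vanishes at b ∈ {0, 1, 3}.
Local minima of P (where P''>0): P(-4)=-128, P(2)=-128. Local minima of Q: Q(0)=0, Q(3)=-27.
So the global minimum of phi is P(-4) + Q(3) − 4 = -128 − 27 − 4 = -159, attained at (-4, 3).

-159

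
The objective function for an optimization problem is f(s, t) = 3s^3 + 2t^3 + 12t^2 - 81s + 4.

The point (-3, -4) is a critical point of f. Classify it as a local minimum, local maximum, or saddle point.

The mixed partial ∂²f/∂s∂t is 0, so the Hessian at any point is diag(f_ss, f_tt) = diag(18s, 12(t + 2)).
At (-3, -4): H = diag(-54, -24).
Both eigenvalues are negative, so H is negative definite: a local maximum.

local maximum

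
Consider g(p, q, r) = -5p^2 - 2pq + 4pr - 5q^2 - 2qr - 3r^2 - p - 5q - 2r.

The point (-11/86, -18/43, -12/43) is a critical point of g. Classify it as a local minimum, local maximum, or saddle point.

local maximum

The Hessian is constant: H = [[-10, -2, 4], [-2, -10, -2], [4, -2, -6]].
Leading principal minors: Δ₁ = -10, Δ₂ = 96, Δ₃ = -344.
The minors alternate sign starting negative (−, +, −), so H is negative definite: a local maximum.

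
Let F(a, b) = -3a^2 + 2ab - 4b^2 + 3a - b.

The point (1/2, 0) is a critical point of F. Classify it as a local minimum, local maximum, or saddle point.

The Hessian of F is constant: H = [[-6, 2], [2, -8]].
det(H) = (-6)·(-8) − 2² = 44.
det(H) > 0 and tr(H) = -14 < 0, so H is negative definite and the point is a local maximum.

local maximum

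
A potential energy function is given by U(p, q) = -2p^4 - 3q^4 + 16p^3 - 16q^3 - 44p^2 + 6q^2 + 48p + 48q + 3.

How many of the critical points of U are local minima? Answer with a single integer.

1

U separates as a function of p plus a function of q, so ∇U=0 decouples.
∂U/∂p = -8(p - 3)(p - 2)(p - 1) = 0 at p ∈ {1, 2, 3}; ∂U/∂q = -12(q - 1)(q + 1)(q + 4) = 0 at q ∈ {-4, -1, 1}.
The Hessian is diagonal: diag(U_pp, U_qq). Second derivatives: U_pp(1)=-16, U_pp(2)=8, U_pp(3)=-16; U_qq(-4)=-180, U_qq(-1)=72, U_qq(1)=-120.
Local minima occur where both diagonal entries positive: (2, -1). Count: 1.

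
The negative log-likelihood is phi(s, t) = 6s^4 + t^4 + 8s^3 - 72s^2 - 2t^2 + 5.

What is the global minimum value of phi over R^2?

-374

phi(s,t) separates as P(s) + Q(t) + 5, so its minimum is min P + min Q + 5.
P'(s) = 24s(s - 2)(s + 3) vanishes at s ∈ {-3, 0, 2}; Q'(t) = 4t(t - 1)(t + 1) vanishes at t ∈ {-1, 0, 1}.
Local minima of P (where P''>0): P(-3)=-378, P(2)=-128. Local minima of Q: Q(-1)=-1, Q(1)=-1.
So the global minimum of phi is P(-3) + Q(-1) + 5 = -378 − 1 + 5 = -374, attained at (-3, -1).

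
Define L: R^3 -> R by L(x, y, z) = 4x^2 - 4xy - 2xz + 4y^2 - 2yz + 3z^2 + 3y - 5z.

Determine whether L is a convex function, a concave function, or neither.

convex

L is quadratic, so its Hessian is the constant matrix H = [[8, -4, -2], [-4, 8, -2], [-2, -2, 6]].
Leading principal minors: 8, 48, 192.
All positive ⇒ H ≻ 0 ⇒ convex.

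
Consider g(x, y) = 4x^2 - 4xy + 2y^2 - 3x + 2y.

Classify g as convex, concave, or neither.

g is quadratic, so its Hessian is the constant matrix H = [[8, -4], [-4, 4]].
det(H) = 16, tr(H) = 12.
det(H) > 0 and tr(H) > 0, so H is positive definite everywhere: convex.

convex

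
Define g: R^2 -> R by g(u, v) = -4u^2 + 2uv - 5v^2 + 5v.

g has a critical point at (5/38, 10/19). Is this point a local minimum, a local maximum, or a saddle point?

local maximum

The Hessian of g is constant: H = [[-8, 2], [2, -10]].
det(H) = (-8)·(-10) − 2² = 76.
det(H) > 0 and tr(H) = -18 < 0, so H is negative definite and the point is a local maximum.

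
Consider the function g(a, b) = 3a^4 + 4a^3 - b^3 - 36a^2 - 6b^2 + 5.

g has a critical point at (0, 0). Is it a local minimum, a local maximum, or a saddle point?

local maximum

The mixed partial ∂²g/∂a∂b is 0, so the Hessian at any point is diag(g_aa, g_bb) = diag(12(3a^2 + 2a - 6), -6(b + 2)).
At (0, 0): H = diag(-72, -12).
Both eigenvalues are negative, so H is negative definite: a local maximum.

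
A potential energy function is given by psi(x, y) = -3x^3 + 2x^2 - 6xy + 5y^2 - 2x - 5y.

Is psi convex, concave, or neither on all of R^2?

neither

The term -3x^3 is cubic, so the Hessian is not constant.
∂²psi/∂x² = -18x + 4, which takes both signs as x varies (negative for sufficiently large x). A diagonal entry of the Hessian changing sign means the Hessian is neither positive- nor negative-semidefinite on all of R^2.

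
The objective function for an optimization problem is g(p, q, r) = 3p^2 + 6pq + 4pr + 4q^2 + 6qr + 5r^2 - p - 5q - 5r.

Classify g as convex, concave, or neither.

g is quadratic, so its Hessian is the constant matrix H = [[6, 6, 4], [6, 8, 6], [4, 6, 10]].
Leading principal minors: 6, 12, 64.
All positive ⇒ H ≻ 0 ⇒ convex.

convex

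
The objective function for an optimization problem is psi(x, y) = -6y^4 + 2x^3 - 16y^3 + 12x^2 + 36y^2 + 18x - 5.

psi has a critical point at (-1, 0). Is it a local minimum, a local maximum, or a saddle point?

local minimum

The mixed partial ∂²psi/∂x∂y is 0, so the Hessian at any point is diag(psi_xx, psi_yy) = diag(12(x + 2), 24(-3y^2 - 4y + 3)).
At (-1, 0): H = diag(12, 72).
Both eigenvalues are positive, so H is positive definite: a local minimum.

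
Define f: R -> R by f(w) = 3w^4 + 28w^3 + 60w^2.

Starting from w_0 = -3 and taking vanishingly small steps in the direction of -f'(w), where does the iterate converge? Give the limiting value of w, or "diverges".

f'(w) = 12w(w + 2)(w + 5), so f'(-3) = 72.
Gradient descent moves in the -f' direction, i.e. w is decreasing.
The nearest critical point in that direction is w = -5, where f'' = 180 > 0 (a local minimum). The iterate converges there.

-5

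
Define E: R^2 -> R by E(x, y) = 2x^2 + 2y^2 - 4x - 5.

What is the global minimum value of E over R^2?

-7

E(x,y) separates as P(x) + Q(y) − 5, so its minimum is min P + min Q − 5.
P'(x) = 4x - 4 vanishes at x ∈ {1}; Q'(y) = 4y vanishes at y ∈ {0}.
Local minima of P (where P''>0): P(1)=-2. Local minima of Q: Q(0)=0.
So the global minimum of E is P(1) + Q(0) − 5 = -2 + 0 − 5 = -7, attained at (1, 0).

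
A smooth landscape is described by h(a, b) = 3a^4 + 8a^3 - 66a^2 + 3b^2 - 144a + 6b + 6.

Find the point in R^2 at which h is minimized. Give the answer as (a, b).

h(a,b) separates as P(a) + Q(b) + 6, so its minimum is min P + min Q + 6.
P'(a) = 12(a - 3)(a + 1)(a + 4) vanishes at a ∈ {-4, -1, 3}; Q'(b) = 6b + 6 vanishes at b ∈ {-1}.
Local minima of P (where P''>0): P(-4)=-224, P(3)=-567. Local minima of Q: Q(-1)=-3.
So the global minimum of h is P(3) + Q(-1) + 6 = -567 − 3 + 6 = -564, attained at (3, -1).

(3, -1)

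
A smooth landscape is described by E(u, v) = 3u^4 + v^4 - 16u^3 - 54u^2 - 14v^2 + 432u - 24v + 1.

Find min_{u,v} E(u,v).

E(u,v) separates as P(u) + Q(v) + 1, so its minimum is min P + min Q + 1.
P'(u) = 12(u - 4)(u - 3)(u + 3) vanishes at u ∈ {-3, 3, 4}; Q'(v) = 4(v - 3)(v + 1)(v + 2) vanishes at v ∈ {-2, -1, 3}.
Local minima of P (where P''>0): P(-3)=-1107, P(4)=608. Local minima of Q: Q(-2)=8, Q(3)=-117.
So the global minimum of E is P(-3) + Q(3) + 1 = -1107 − 117 + 1 = -1223, attained at (-3, 3).

-1223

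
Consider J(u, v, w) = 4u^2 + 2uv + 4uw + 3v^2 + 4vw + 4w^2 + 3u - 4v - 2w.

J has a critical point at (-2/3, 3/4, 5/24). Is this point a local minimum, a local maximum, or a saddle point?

The Hessian is constant: H = [[8, 2, 4], [2, 6, 4], [4, 4, 8]].
Leading principal minors: Δ₁ = 8, Δ₂ = 44, Δ₃ = 192.
All leading minors are positive, so H is positive definite: a local minimum.

local minimum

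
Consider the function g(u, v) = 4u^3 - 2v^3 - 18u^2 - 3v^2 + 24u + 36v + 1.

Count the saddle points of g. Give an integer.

g separates as a function of u plus a function of v, so ∇g=0 decouples.
∂g/∂u = 12(u - 2)(u - 1) = 0 at u ∈ {1, 2}; ∂g/∂v = -6(v - 2)(v + 3) = 0 at v ∈ {-3, 2}.
The Hessian is diagonal: diag(g_uu, g_vv). Second derivatives: g_uu(1)=-12, g_uu(2)=12; g_vv(-3)=30, g_vv(2)=-30.
Saddle points occur where the two diagonal entries have opposite signs: (1, -3), (2, 2). Count: 2.

2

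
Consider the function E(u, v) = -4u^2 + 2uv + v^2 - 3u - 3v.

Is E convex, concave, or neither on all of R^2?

neither

E is quadratic, so its Hessian is the constant matrix H = [[-8, 2], [2, 2]].
det(H) = -20, tr(H) = -6.
det(H) < 0, so H is indefinite: neither convex nor concave.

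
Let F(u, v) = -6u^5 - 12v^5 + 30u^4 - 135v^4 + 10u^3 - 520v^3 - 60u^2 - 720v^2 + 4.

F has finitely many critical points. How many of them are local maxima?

F separates as a function of u plus a function of v, so ∇F=0 decouples.
∂F/∂u = -30u(u - 4)(u - 1)(u + 1) = 0 at u ∈ {-1, 0, 1, 4}; ∂F/∂v = -60v(v + 2)(v + 3)(v + 4) = 0 at v ∈ {-4, -3, -2, 0}.
The Hessian is diagonal: diag(F_uu, F_vv). Second derivatives: F_uu(-1)=300, F_uu(0)=-120, F_uu(1)=180, F_uu(4)=-1800; F_vv(-4)=480, F_vv(-3)=-180, F_vv(-2)=240, F_vv(0)=-1440.
Local maxima occur where both diagonal entries negative: (0, -3), (0, 0), (4, -3), (4, 0). Count: 4.

4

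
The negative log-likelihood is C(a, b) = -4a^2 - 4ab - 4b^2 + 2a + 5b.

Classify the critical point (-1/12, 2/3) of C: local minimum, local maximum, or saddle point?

The Hessian of C is constant: H = [[-8, -4], [-4, -8]].
det(H) = (-8)·(-8) − (-4)² = 48.
det(H) > 0 and tr(H) = -16 < 0, so H is negative definite and the point is a local maximum.

local maximum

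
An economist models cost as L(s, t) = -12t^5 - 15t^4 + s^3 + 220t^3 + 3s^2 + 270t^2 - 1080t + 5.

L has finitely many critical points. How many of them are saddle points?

L separates as a function of s plus a function of t, so ∇L=0 decouples.
∂L/∂s = 3s(s + 2) = 0 at s ∈ {-2, 0}; ∂L/∂t = -60(t - 3)(t - 1)(t + 2)(t + 3) = 0 at t ∈ {-3, -2, 1, 3}.
The Hessian is diagonal: diag(L_ss, L_tt). Second derivatives: L_ss(-2)=-6, L_ss(0)=6; L_tt(-3)=1440, L_tt(-2)=-900, L_tt(1)=1440, L_tt(3)=-3600.
Saddle points occur where the two diagonal entries have opposite signs: (-2, -3), (-2, 1), (0, -2), (0, 3). Count: 4.

4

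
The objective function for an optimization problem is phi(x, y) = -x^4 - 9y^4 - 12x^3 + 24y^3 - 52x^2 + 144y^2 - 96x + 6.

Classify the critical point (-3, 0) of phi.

The mixed partial ∂²phi/∂x∂y is 0, so the Hessian at any point is diag(phi_xx, phi_yy) = diag(-4(3x^2 + 18x + 26), 36(-3y^2 + 4y + 8)).
At (-3, 0): H = diag(4, 288).
Both eigenvalues are positive, so H is positive definite: a local minimum.

local minimum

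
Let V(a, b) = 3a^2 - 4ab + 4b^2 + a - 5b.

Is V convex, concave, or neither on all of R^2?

convex

V is quadratic, so its Hessian is the constant matrix H = [[6, -4], [-4, 8]].
det(H) = 32, tr(H) = 14.
det(H) > 0 and tr(H) > 0, so H is positive definite everywhere: convex.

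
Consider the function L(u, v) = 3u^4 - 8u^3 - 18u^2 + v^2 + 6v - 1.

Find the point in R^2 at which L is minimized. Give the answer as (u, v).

(3, -3)

L(u,v) separates as P(u) + Q(v) − 1, so its minimum is min P + min Q − 1.
P'(u) = 12u(u - 3)(u + 1) vanishes at u ∈ {-1, 0, 3}; Q'(v) = 2v + 6 vanishes at v ∈ {-3}.
Local minima of P (where P''>0): P(-1)=-7, P(3)=-135. Local minima of Q: Q(-3)=-9.
So the global minimum of L is P(3) + Q(-3) − 1 = -135 − 9 − 1 = -145, attained at (3, -3).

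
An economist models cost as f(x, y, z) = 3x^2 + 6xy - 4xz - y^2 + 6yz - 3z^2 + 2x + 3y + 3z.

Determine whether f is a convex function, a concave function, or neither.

f is quadratic, so its Hessian is the constant matrix H = [[6, 6, -4], [6, -2, 6], [-4, 6, -6]].
Leading principal minors: 6, -48, -184.
Neither pattern holds ⇒ H is indefinite ⇒ neither convex nor concave.

neither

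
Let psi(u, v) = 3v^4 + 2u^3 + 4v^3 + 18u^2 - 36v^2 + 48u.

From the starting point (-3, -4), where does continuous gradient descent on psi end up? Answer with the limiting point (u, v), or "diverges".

(-2, -3)

psi is separable, so gradient descent decouples: u follows -∂psi/∂u, v follows -∂psi/∂v.
∂psi/∂u = 6(u + 2)(u + 4); at u=-3 this is -6, so u increases.
∂psi/∂v = 12v(v - 2)(v + 3); at v=-4 this is -288, so v increases.
u converges to its nearest critical value -2 (a local min of the u-part); v converges to -3. The iterate converges to (-2, -3).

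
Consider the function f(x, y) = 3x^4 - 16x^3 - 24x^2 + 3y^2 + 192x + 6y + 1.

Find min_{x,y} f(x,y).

-306

f(x,y) separates as P(x) + Q(y) + 1, so its minimum is min P + min Q + 1.
P'(x) = 12(x - 4)(x - 2)(x + 2) vanishes at x ∈ {-2, 2, 4}; Q'(y) = 6y + 6 vanishes at y ∈ {-1}.
Local minima of P (where P''>0): P(-2)=-304, P(4)=128. Local minima of Q: Q(-1)=-3.
So the global minimum of f is P(-2) + Q(-1) + 1 = -304 − 3 + 1 = -306, attained at (-2, -1).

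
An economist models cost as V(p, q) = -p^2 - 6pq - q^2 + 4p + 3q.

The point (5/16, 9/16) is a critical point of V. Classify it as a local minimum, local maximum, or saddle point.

saddle point

The Hessian of V is constant: H = [[-2, -6], [-6, -2]].
det(H) = (-2)·(-2) − (-6)² = -32.
Since det(H) < 0, H is indefinite and the critical point is a saddle point.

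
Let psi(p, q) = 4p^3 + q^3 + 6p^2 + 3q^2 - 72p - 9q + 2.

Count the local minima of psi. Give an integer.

psi separates as a function of p plus a function of q, so ∇psi=0 decouples.
∂psi/∂p = 12(p - 2)(p + 3) = 0 at p ∈ {-3, 2}; ∂psi/∂q = 3(q - 1)(q + 3) = 0 at q ∈ {-3, 1}.
The Hessian is diagonal: diag(psi_pp, psi_qq). Second derivatives: psi_pp(-3)=-60, psi_pp(2)=60; psi_qq(-3)=-12, psi_qq(1)=12.
Local minima occur where both diagonal entries positive: (2, 1). Count: 1.

1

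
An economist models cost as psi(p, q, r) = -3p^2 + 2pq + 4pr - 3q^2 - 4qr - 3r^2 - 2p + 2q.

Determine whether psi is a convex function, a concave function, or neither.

psi is quadratic, so its Hessian is the constant matrix H = [[-6, 2, 4], [2, -6, -4], [4, -4, -6]].
Leading principal minors: -6, 32, -64.
Signs alternate −, +, − ⇒ H ≺ 0 ⇒ concave.

concave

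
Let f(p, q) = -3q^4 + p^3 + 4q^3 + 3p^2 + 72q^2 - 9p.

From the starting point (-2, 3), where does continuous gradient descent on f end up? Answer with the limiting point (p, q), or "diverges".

(1, 0)

f is separable, so gradient descent decouples: p follows -∂f/∂p, q follows -∂f/∂q.
∂f/∂p = 3(p - 1)(p + 3); at p=-2 this is -9, so p increases.
∂f/∂q = -12q(q - 4)(q + 3); at q=3 this is 216, so q decreases.
p converges to its nearest critical value 1 (a local min of the p-part); q converges to 0. The iterate converges to (1, 0).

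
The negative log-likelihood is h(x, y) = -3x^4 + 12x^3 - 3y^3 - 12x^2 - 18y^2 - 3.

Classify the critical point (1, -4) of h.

local minimum

The mixed partial ∂²h/∂x∂y is 0, so the Hessian at any point is diag(h_xx, h_yy) = diag(12(-3x^2 + 6x - 2), -18(y + 2)).
At (1, -4): H = diag(12, 36).
Both eigenvalues are positive, so H is positive definite: a local minimum.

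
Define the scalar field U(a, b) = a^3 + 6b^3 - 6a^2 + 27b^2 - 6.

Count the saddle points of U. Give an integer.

2

U separates as a function of a plus a function of b, so ∇U=0 decouples.
∂U/∂a = 3a(a - 4) = 0 at a ∈ {0, 4}; ∂U/∂b = 18b(b + 3) = 0 at b ∈ {-3, 0}.
The Hessian is diagonal: diag(U_aa, U_bb). Second derivatives: U_aa(0)=-12, U_aa(4)=12; U_bb(-3)=-54, U_bb(0)=54.
Saddle points occur where the two diagonal entries have opposite signs: (0, 0), (4, -3). Count: 2.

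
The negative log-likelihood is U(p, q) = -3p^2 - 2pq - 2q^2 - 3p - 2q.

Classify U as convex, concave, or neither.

concave

U is quadratic, so its Hessian is the constant matrix H = [[-6, -2], [-2, -4]].
det(H) = 20, tr(H) = -10.
det(H) > 0 and tr(H) < 0, so H is negative definite everywhere: concave.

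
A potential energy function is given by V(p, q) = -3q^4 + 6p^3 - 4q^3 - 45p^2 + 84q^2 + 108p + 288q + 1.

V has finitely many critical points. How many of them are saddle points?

V separates as a function of p plus a function of q, so ∇V=0 decouples.
∂V/∂p = 18(p - 3)(p - 2) = 0 at p ∈ {2, 3}; ∂V/∂q = -12(q - 4)(q + 2)(q + 3) = 0 at q ∈ {-3, -2, 4}.
The Hessian is diagonal: diag(V_pp, V_qq). Second derivatives: V_pp(2)=-18, V_pp(3)=18; V_qq(-3)=-84, V_qq(-2)=72, V_qq(4)=-504.
Saddle points occur where the two diagonal entries have opposite signs: (2, -2), (3, -3), (3, 4). Count: 3.

3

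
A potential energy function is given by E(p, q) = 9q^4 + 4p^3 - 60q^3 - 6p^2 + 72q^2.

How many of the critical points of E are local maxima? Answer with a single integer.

E separates as a function of p plus a function of q, so ∇E=0 decouples.
∂E/∂p = 12p(p - 1) = 0 at p ∈ {0, 1}; ∂E/∂q = 36q(q - 4)(q - 1) = 0 at q ∈ {0, 1, 4}.
The Hessian is diagonal: diag(E_pp, E_qq). Second derivatives: E_pp(0)=-12, E_pp(1)=12; E_qq(0)=144, E_qq(1)=-108, E_qq(4)=432.
Local maxima occur where both diagonal entries negative: (0, 1). Count: 1.

1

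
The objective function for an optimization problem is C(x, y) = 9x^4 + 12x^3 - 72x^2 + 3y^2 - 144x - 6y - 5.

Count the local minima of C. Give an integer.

C separates as a function of x plus a function of y, so ∇C=0 decouples.
∂C/∂x = 36(x - 2)(x + 1)(x + 2) = 0 at x ∈ {-2, -1, 2}; ∂C/∂y = 6(y - 1) = 0 at y ∈ {1}.
The Hessian is diagonal: diag(C_xx, C_yy). Second derivatives: C_xx(-2)=144, C_xx(-1)=-108, C_xx(2)=432; C_yy(1)=6.
Local minima occur where both diagonal entries positive: (-2, 1), (2, 1). Count: 2.

2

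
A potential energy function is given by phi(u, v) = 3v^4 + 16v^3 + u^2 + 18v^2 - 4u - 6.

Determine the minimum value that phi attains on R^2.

-37

phi(u,v) separates as P(u) + Q(v) − 6, so its minimum is min P + min Q − 6.
P'(u) = 2u - 4 vanishes at u ∈ {2}; Q'(v) = 12v(v + 1)(v + 3) vanishes at v ∈ {-3, -1, 0}.
Local minima of P (where P''>0): P(2)=-4. Local minima of Q: Q(-3)=-27, Q(0)=0.
So the global minimum of phi is P(2) + Q(-3) − 6 = -4 − 27 − 6 = -37, attained at (2, -3).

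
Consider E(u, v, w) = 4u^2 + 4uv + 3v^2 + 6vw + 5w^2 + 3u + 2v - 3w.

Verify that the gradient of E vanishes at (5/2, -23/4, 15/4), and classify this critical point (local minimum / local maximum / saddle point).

local minimum

∇E = (8u + 4v + 3, 4u + 6v + 6w + 2, 6v + 10w - 3); substituting (5/2, -23/4, 15/4) gives ∇E = (0, 0, 0), so (5/2, -23/4, 15/4) is indeed a critical point.
The Hessian is constant: H = [[8, 4, 0], [4, 6, 6], [0, 6, 10]].
Leading principal minors: Δ₁ = 8, Δ₂ = 32, Δ₃ = 32.
All leading minors are positive, so H is positive definite: a local minimum.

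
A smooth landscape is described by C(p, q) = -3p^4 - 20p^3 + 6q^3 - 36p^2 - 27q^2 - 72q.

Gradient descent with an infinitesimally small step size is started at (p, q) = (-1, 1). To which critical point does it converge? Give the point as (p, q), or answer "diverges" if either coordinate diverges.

(-2, 4)

C is separable, so gradient descent decouples: p follows -∂C/∂p, q follows -∂C/∂q.
∂C/∂p = -12p(p + 2)(p + 3); at p=-1 this is 24, so p decreases.
∂C/∂q = 18(q - 4)(q + 1); at q=1 this is -108, so q increases.
p converges to its nearest critical value -2 (a local min of the p-part); q converges to 4. The iterate converges to (-2, 4).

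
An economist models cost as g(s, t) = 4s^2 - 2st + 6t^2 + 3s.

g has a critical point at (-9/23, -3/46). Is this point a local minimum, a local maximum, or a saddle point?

local minimum

The Hessian of g is constant: H = [[8, -2], [-2, 12]].
det(H) = 8·12 − (-2)² = 92.
det(H) > 0 and tr(H) = 20 > 0, so H is positive definite and the point is a local minimum.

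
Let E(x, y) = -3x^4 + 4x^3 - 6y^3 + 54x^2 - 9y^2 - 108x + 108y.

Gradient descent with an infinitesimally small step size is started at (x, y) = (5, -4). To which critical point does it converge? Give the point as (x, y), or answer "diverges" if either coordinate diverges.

diverges

E is separable, so gradient descent decouples: x follows -∂E/∂x, y follows -∂E/∂y.
∂E/∂x = -12(x - 3)(x - 1)(x + 3); at x=5 this is -768, so x increases.
∂E/∂y = -18(y - 2)(y + 3); at y=-4 this is -108, so y increases.
The x-coordinate has no critical point in that direction and runs off to infinity.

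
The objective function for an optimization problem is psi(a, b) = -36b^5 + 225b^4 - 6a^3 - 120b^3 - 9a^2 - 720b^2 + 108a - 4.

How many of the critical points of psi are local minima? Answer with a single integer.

2

psi separates as a function of a plus a function of b, so ∇psi=0 decouples.
∂psi/∂a = -18(a - 2)(a + 3) = 0 at a ∈ {-3, 2}; ∂psi/∂b = -180b(b - 4)(b - 2)(b + 1) = 0 at b ∈ {-1, 0, 2, 4}.
The Hessian is diagonal: diag(psi_aa, psi_bb). Second derivatives: psi_aa(-3)=90, psi_aa(2)=-90; psi_bb(-1)=2700, psi_bb(0)=-1440, psi_bb(2)=2160, psi_bb(4)=-7200.
Local minima occur where both diagonal entries positive: (-3, -1), (-3, 2). Count: 2.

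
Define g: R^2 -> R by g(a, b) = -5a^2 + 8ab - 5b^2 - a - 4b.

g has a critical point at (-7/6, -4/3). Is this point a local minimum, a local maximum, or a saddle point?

local maximum

The Hessian of g is constant: H = [[-10, 8], [8, -10]].
det(H) = (-10)·(-10) − 8² = 36.
det(H) > 0 and tr(H) = -20 < 0, so H is negative definite and the point is a local maximum.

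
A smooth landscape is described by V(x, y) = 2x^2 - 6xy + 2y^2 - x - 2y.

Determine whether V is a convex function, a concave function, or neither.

neither

V is quadratic, so its Hessian is the constant matrix H = [[4, -6], [-6, 4]].
det(H) = -20, tr(H) = 8.
det(H) < 0, so H is indefinite: neither convex nor concave.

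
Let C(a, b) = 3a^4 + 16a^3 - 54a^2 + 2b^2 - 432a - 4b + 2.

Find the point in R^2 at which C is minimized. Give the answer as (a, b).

(3, 1)

C(a,b) separates as P(a) + Q(b) + 2, so its minimum is min P + min Q + 2.
P'(a) = 12(a - 3)(a + 3)(a + 4) vanishes at a ∈ {-4, -3, 3}; Q'(b) = 4b - 4 vanishes at b ∈ {1}.
Local minima of P (where P''>0): P(-4)=608, P(3)=-1107. Local minima of Q: Q(1)=-2.
So the global minimum of C is P(3) + Q(1) + 2 = -1107 − 2 + 2 = -1107, attained at (3, 1).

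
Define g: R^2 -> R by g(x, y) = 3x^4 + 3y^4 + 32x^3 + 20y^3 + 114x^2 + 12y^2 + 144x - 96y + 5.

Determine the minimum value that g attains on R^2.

g(x,y) separates as P(x) + Q(y) + 5, so its minimum is min P + min Q + 5.
P'(x) = 12(x + 1)(x + 3)(x + 4) vanishes at x ∈ {-4, -3, -1}; Q'(y) = 12(y - 1)(y + 2)(y + 4) vanishes at y ∈ {-4, -2, 1}.
Local minima of P (where P''>0): P(-4)=-32, P(-1)=-59. Local minima of Q: Q(-4)=64, Q(1)=-61.
So the global minimum of g is P(-1) + Q(1) + 5 = -59 − 61 + 5 = -115, attained at (-1, 1).

-115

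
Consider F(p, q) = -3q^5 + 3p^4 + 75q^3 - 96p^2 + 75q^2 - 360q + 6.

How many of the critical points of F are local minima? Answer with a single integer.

4

F separates as a function of p plus a function of q, so ∇F=0 decouples.
∂F/∂p = 12p(p - 4)(p + 4) = 0 at p ∈ {-4, 0, 4}; ∂F/∂q = -15(q - 4)(q - 1)(q + 2)(q + 3) = 0 at q ∈ {-3, -2, 1, 4}.
The Hessian is diagonal: diag(F_pp, F_qq). Second derivatives: F_pp(-4)=384, F_pp(0)=-192, F_pp(4)=384; F_qq(-3)=420, F_qq(-2)=-270, F_qq(1)=540, F_qq(4)=-1890.
Local minima occur where both diagonal entries positive: (-4, -3), (-4, 1), (4, -3), (4, 1). Count: 4.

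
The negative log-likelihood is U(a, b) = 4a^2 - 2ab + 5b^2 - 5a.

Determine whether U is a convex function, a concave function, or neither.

U is quadratic, so its Hessian is the constant matrix H = [[8, -2], [-2, 10]].
det(H) = 76, tr(H) = 18.
det(H) > 0 and tr(H) > 0, so H is positive definite everywhere: convex.

convex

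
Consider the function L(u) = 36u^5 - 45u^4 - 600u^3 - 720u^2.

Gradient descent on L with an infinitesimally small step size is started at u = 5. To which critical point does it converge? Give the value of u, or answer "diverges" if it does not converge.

4

L'(u) = 180u(u - 4)(u + 1)(u + 2), so L'(5) = 37800.
Gradient descent moves in the -L' direction, i.e. u is decreasing.
The nearest critical point in that direction is u = 4, where L'' = 21600 > 0 (a local minimum). The iterate converges there.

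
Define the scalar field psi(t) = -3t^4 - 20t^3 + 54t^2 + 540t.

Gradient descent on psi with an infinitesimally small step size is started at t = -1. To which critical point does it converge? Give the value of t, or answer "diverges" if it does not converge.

psi'(t) = -12(t - 3)(t + 3)(t + 5), so psi'(-1) = 384.
Gradient descent moves in the -psi' direction, i.e. t is decreasing.
The nearest critical point in that direction is t = -3, where psi'' = 144 > 0 (a local minimum). The iterate converges there.

-3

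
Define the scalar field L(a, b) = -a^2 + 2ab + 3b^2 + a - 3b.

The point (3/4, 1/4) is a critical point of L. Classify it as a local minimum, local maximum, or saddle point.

saddle point

The Hessian of L is constant: H = [[-2, 2], [2, 6]].
det(H) = (-2)·6 − 2² = -16.
Since det(H) < 0, H is indefinite and the critical point is a saddle point.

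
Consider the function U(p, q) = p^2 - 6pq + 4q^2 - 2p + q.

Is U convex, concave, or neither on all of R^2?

neither

U is quadratic, so its Hessian is the constant matrix H = [[2, -6], [-6, 8]].
det(H) = -20, tr(H) = 10.
det(H) < 0, so H is indefinite: neither convex nor concave.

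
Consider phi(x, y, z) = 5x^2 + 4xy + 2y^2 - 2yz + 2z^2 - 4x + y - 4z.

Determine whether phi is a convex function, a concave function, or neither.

phi is quadratic, so its Hessian is the constant matrix H = [[10, 4, 0], [4, 4, -2], [0, -2, 4]].
Leading principal minors: 10, 24, 56.
All positive ⇒ H ≻ 0 ⇒ convex.

convex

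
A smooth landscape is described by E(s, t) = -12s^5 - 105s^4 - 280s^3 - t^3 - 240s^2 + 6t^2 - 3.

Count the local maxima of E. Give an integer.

2

E separates as a function of s plus a function of t, so ∇E=0 decouples.
∂E/∂s = -60s(s + 1)(s + 2)(s + 4) = 0 at s ∈ {-4, -2, -1, 0}; ∂E/∂t = -3t(t - 4) = 0 at t ∈ {0, 4}.
The Hessian is diagonal: diag(E_ss, E_tt). Second derivatives: E_ss(-4)=1440, E_ss(-2)=-240, E_ss(-1)=180, E_ss(0)=-480; E_tt(0)=12, E_tt(4)=-12.
Local maxima occur where both diagonal entries negative: (-2, 4), (0, 4). Count: 2.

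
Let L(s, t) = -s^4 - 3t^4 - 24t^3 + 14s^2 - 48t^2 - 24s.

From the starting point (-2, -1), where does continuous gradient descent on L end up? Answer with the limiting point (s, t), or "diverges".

L is separable, so gradient descent decouples: s follows -∂L/∂s, t follows -∂L/∂t.
∂L/∂s = -4(s - 2)(s - 1)(s + 3); at s=-2 this is -48, so s increases.
∂L/∂t = -12t(t + 2)(t + 4); at t=-1 this is 36, so t decreases.
s converges to its nearest critical value 1 (a local min of the s-part); t converges to -2. The iterate converges to (1, -2).

(1, -2)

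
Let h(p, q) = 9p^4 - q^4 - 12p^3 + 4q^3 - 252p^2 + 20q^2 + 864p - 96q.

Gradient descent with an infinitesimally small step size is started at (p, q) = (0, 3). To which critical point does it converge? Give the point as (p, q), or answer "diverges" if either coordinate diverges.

h is separable, so gradient descent decouples: p follows -∂h/∂p, q follows -∂h/∂q.
∂h/∂p = 36(p - 3)(p - 2)(p + 4); at p=0 this is 864, so p decreases.
∂h/∂q = -4(q - 4)(q - 2)(q + 3); at q=3 this is 24, so q decreases.
p converges to its nearest critical value -4 (a local min of the p-part); q converges to 2. The iterate converges to (-4, 2).

(-4, 2)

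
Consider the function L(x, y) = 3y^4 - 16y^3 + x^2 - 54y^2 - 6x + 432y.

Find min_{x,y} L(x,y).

-1116

L(x,y) separates as P(x) + Q(y), so its minimum is min P + min Q.
P'(x) = 2x - 6 vanishes at x ∈ {3}; Q'(y) = 12(y - 4)(y - 3)(y + 3) vanishes at y ∈ {-3, 3, 4}.
Local minima of P (where P''>0): P(3)=-9. Local minima of Q: Q(-3)=-1107, Q(4)=608.
So the global minimum of L is P(3) + Q(-3) = -9 − 1107 = -1116, attained at (3, -3).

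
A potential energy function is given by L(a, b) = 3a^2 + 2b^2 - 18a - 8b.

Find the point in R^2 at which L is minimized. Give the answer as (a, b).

L(a,b) separates as P(a) + Q(b), so its minimum is min P + min Q.
P'(a) = 6a - 18 vanishes at a ∈ {3}; Q'(b) = 4b - 8 vanishes at b ∈ {2}.
Local minima of P (where P''>0): P(3)=-27. Local minima of Q: Q(2)=-8.
So the global minimum of L is P(3) + Q(2) = -27 − 8 = -35, attained at (3, 2).

(3, 2)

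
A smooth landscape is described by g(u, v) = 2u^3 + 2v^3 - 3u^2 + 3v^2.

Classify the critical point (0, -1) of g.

The mixed partial ∂²g/∂u∂v is 0, so the Hessian at any point is diag(g_uu, g_vv) = diag(6(2u - 1), 6(2v + 1)).
At (0, -1): H = diag(-6, -6).
Both eigenvalues are negative, so H is negative definite: a local maximum.

local maximum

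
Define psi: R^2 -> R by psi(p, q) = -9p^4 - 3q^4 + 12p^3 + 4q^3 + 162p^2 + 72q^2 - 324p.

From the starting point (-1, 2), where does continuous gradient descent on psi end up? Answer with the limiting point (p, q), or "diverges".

psi is separable, so gradient descent decouples: p follows -∂psi/∂p, q follows -∂psi/∂q.
∂psi/∂p = -36(p - 3)(p - 1)(p + 3); at p=-1 this is -576, so p increases.
∂psi/∂q = -12q(q - 4)(q + 3); at q=2 this is 240, so q decreases.
p converges to its nearest critical value 1 (a local min of the p-part); q converges to 0. The iterate converges to (1, 0).

(1, 0)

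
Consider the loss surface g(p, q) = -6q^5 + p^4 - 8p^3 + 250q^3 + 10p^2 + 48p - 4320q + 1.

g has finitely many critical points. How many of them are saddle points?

g separates as a function of p plus a function of q, so ∇g=0 decouples.
∂g/∂p = 4(p - 4)(p - 3)(p + 1) = 0 at p ∈ {-1, 3, 4}; ∂g/∂q = -30(q - 4)(q - 3)(q + 3)(q + 4) = 0 at q ∈ {-4, -3, 3, 4}.
The Hessian is diagonal: diag(g_pp, g_qq). Second derivatives: g_pp(-1)=80, g_pp(3)=-16, g_pp(4)=20; g_qq(-4)=1680, g_qq(-3)=-1260, g_qq(3)=1260, g_qq(4)=-1680.
Saddle points occur where the two diagonal entries have opposite signs: (-1, -3), (-1, 4), (3, -4), (3, 3), (4, -3), (4, 4). Count: 6.

6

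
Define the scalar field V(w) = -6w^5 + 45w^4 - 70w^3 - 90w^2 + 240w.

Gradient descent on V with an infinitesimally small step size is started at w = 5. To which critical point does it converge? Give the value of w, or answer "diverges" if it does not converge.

V'(w) = -30(w - 4)(w - 2)(w - 1)(w + 1), so V'(5) = -2160.
Gradient descent moves in the -V' direction, i.e. w is increasing.
There is no critical point above w=5, and V' keeps the same sign, so the iterate runs off to +∞.

diverges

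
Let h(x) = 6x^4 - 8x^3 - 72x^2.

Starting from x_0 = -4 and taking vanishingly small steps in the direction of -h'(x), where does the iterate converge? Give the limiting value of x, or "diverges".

h'(x) = 24x(x - 3)(x + 2), so h'(-4) = -1344.
Gradient descent moves in the -h' direction, i.e. x is increasing.
The nearest critical point in that direction is x = -2, where h'' = 240 > 0 (a local minimum). The iterate converges there.

-2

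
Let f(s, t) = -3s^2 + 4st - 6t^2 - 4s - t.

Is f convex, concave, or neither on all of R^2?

concave

f is quadratic, so its Hessian is the constant matrix H = [[-6, 4], [4, -12]].
det(H) = 56, tr(H) = -18.
det(H) > 0 and tr(H) < 0, so H is negative definite everywhere: concave.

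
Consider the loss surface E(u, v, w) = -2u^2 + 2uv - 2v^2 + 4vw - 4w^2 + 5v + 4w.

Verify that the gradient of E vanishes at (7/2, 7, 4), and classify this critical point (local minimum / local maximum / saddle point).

local maximum

∇E = (-4u + 2v, 2u - 4v + 4w + 5, 4v - 8w + 4); substituting (7/2, 7, 4) gives ∇E = (0, 0, 0), so (7/2, 7, 4) is indeed a critical point.
The Hessian is constant: H = [[-4, 2, 0], [2, -4, 4], [0, 4, -8]].
Leading principal minors: Δ₁ = -4, Δ₂ = 12, Δ₃ = -32.
The minors alternate sign starting negative (−, +, −), so H is negative definite: a local maximum.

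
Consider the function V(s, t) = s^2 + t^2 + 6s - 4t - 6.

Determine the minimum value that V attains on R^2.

V(s,t) separates as P(s) + Q(t) − 6, so its minimum is min P + min Q − 6.
P'(s) = 2s + 6 vanishes at s ∈ {-3}; Q'(t) = 2(t - 2) vanishes at t ∈ {2}.
Local minima of P (where P''>0): P(-3)=-9. Local minima of Q: Q(2)=-4.
So the global minimum of V is P(-3) + Q(2) − 6 = -9 − 4 − 6 = -19, attained at (-3, 2).

-19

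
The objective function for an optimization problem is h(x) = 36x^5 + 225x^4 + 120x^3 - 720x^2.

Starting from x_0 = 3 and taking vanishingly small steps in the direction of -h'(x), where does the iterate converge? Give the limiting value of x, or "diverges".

1

h'(x) = 180x(x - 1)(x + 2)(x + 4), so h'(3) = 37800.
Gradient descent moves in the -h' direction, i.e. x is decreasing.
The nearest critical point in that direction is x = 1, where h'' = 2700 > 0 (a local minimum). The iterate converges there.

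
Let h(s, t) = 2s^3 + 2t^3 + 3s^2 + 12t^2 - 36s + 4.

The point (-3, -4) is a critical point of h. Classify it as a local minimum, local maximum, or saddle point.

local maximum

The mixed partial ∂²h/∂s∂t is 0, so the Hessian at any point is diag(h_ss, h_tt) = diag(6(2s + 1), 12(t + 2)).
At (-3, -4): H = diag(-30, -24).
Both eigenvalues are negative, so H is negative definite: a local maximum.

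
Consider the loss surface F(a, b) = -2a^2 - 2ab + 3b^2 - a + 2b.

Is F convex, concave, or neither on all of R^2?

neither

F is quadratic, so its Hessian is the constant matrix H = [[-4, -2], [-2, 6]].
det(H) = -28, tr(H) = 2.
det(H) < 0, so H is indefinite: neither convex nor concave.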